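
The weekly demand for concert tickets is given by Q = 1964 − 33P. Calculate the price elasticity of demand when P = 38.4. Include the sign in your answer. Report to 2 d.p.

At P = 38.4, Q = 696.800.
dQ/dP = −33.
ε = (dQ/dP)(P/Q) = (-33)(38.4/696.800).

-1.82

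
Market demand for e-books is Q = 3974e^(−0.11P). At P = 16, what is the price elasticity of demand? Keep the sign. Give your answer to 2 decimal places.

-1.76

At P = 16, Q = 683.706.
dQ/dP = −0.11·3974e^(−0.11P) = −0.11Q = -75.208.
ε = (dQ/dP)(P/Q) = (-75.208)(16/683.706).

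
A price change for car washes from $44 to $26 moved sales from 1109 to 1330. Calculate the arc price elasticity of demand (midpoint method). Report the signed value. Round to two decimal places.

-0.35

ΔQ = 1330 − 1109 = 221; ΔP = 26 − 44 = -18.
Midpoints: P̄ = 35.00, Q̄ = 1219.5.
ε = (ΔQ/ΔP)(P̄/Q̄) = (221/-18)(35.00/1219.5).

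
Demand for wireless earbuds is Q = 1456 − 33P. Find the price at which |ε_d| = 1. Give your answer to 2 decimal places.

For linear demand Q = a − bP, ε = −bP/(a − bP). |ε| = 1 when bP = a − bP, i.e. P = a/(2b).
P = 1456/(2·33) = 1456/66 = 22.0606.

22.06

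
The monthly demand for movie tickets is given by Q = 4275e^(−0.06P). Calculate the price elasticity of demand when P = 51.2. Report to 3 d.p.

At P = 51.2, Q = 198.054.
dQ/dP = −0.06·4275e^(−0.06P) = −0.06Q = -11.883.
ε = (dQ/dP)(P/Q) = (-11.883)(51.2/198.054).
|ε| > 1, so demand is elastic at this price.

-3.072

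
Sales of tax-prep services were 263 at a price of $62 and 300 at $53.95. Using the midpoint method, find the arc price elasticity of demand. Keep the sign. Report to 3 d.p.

ΔQ = 300 − 263 = 37; ΔP = 53.95 − 62 = -8.05.
Midpoints: P̄ = 57.98, Q̄ = 281.5.
ε = (ΔQ/ΔP)(P̄/Q̄) = (37/-8.05)(57.98/281.5).

-0.947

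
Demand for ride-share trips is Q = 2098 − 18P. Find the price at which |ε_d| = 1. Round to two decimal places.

58.28

For linear demand Q = a − bP, ε = −bP/(a − bP). |ε| = 1 when bP = a − bP, i.e. P = a/(2b).
P = 2098/(2·18) = 2098/36 = 58.2778.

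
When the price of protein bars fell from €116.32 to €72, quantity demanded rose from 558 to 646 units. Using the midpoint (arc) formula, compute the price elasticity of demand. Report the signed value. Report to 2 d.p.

-0.31

ΔQ = 646 − 558 = 88; ΔP = 72 − 116.32 = -44.32.
Midpoints: P̄ = 94.16, Q̄ = 602.0.
ε = (ΔQ/ΔP)(P̄/Q̄) = (88/-44.32)(94.16/602.0).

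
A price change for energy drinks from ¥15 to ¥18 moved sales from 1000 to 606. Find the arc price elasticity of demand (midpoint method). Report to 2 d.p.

-2.70

ΔQ = 606 − 1000 = -394; ΔP = 18 − 15 = 3.
Midpoints: P̄ = 16.50, Q̄ = 803.0.
ε = (ΔQ/ΔP)(P̄/Q̄) = (-394/3)(16.50/803.0).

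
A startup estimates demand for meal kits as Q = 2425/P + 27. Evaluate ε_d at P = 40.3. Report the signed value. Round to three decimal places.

At P = 40.3, Q = 87.174.
dQ/dP = −2425/P² = -1.493.
ε = (dQ/dP)(P/Q) = (-1.493)(40.3/87.174).

-0.690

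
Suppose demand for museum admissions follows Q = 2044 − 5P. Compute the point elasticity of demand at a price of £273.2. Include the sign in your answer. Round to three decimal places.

-2.015

At P = 273.2, Q = 678.
dQ/dP = −5.
ε = (dQ/dP)(P/Q) = (-5)(273.2/678).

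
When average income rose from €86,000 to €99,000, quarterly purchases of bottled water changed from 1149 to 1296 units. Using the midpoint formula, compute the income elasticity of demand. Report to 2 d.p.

0.86

ΔQ = 147, ΔI = 13000. Midpoints: Ī = 92,500, Q̄ = 1222.5.
ε_I = (ΔQ/ΔI)(Ī/Q̄) = (147/13000)(92500/1222.5).
ε_I > 0, so the good is normal.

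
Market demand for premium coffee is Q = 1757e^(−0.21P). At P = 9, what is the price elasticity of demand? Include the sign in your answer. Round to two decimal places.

At P = 9, Q = 265.433.
dQ/dP = −0.21·1757e^(−0.21P) = −0.21Q = -55.741.
ε = (dQ/dP)(P/Q) = (-55.741)(9/265.433).

-1.89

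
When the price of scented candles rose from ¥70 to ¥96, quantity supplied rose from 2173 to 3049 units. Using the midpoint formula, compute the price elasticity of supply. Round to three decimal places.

1.071

ΔQ = 3049 − 2173 = 876; ΔP = 96 − 70 = 26.
Midpoints: P̄ = 83.00, Q̄ = 2611.0.
ε_s = (ΔQ/ΔP)(P̄/Q̄) = (876/26)(83.00/2611.0).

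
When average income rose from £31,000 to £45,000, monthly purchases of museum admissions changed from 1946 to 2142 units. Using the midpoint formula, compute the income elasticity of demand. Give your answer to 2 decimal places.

ΔQ = 196, ΔI = 14000. Midpoints: Ī = 38,000, Q̄ = 2044.0.
ε_I = (ΔQ/ΔI)(Ī/Q̄) = (196/14000)(38000/2044.0).

0.26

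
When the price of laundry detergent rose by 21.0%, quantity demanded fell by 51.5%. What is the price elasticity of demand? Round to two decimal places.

ε = %ΔQ / %ΔP = (-51.5)/(21.0) = -2.452.

-2.45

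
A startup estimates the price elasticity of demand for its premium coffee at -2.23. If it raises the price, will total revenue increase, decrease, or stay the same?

decrease

|ε| = 2.23 > 1, so demand is elastic. A price rise therefore reduces total revenue.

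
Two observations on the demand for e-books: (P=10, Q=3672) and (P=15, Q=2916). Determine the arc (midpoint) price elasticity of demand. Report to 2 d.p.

ΔQ = 2916 − 3672 = -756; ΔP = 15 − 10 = 5.
Midpoints: P̄ = 12.50, Q̄ = 3294.0.
ε = (ΔQ/ΔP)(P̄/Q̄) = (-756/5)(12.50/3294.0).

-0.57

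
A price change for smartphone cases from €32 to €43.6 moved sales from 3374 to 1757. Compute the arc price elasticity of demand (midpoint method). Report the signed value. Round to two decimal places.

-2.05

ΔQ = 1757 − 3374 = -1617; ΔP = 43.6 − 32 = 11.6.
Midpoints: P̄ = 37.80, Q̄ = 2565.5.
ε = (ΔQ/ΔP)(P̄/Q̄) = (-1617/11.6)(37.80/2565.5).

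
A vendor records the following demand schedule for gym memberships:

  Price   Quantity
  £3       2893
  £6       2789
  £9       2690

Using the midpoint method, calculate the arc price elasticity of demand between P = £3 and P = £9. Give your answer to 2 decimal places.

-0.07

At P = 3, Q = 2893; at P = 9, Q = 2690.
ΔQ = -203, ΔP = 6. Midpoints: P̄ = 6.00, Q̄ = 2791.5.
ε = (ΔQ/ΔP)(P̄/Q̄) = (-203/6)(6.00/2791.5).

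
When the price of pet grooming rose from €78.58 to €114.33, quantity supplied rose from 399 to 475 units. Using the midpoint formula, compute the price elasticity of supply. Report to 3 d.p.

0.469

ΔQ = 475 − 399 = 76; ΔP = 114.33 − 78.58 = 35.75.
Midpoints: P̄ = 96.45, Q̄ = 437.0.
ε_s = (ΔQ/ΔP)(P̄/Q̄) = (76/35.75)(96.45/437.0).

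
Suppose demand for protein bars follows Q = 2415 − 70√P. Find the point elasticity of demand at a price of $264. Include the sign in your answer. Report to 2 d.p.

At P = 264, Q = 1277.635.
dQ/dP = −70/(2√P) = -2.154.
ε = (dQ/dP)(P/Q) = (-2.154)(264/1277.635).

-0.45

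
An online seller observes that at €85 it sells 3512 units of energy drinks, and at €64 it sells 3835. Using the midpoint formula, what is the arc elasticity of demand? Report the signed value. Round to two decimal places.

-0.31

ΔQ = 3835 − 3512 = 323; ΔP = 64 − 85 = -21.
Midpoints: P̄ = 74.50, Q̄ = 3673.5.
ε = (ΔQ/ΔP)(P̄/Q̄) = (323/-21)(74.50/3673.5).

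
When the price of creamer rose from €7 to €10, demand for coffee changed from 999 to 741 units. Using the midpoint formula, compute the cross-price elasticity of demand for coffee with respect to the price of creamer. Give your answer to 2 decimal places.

-0.84

ΔQ_x = 741 − 999 = -258; ΔP_y = 10 − 7 = 3.
Midpoints: P̄_y = 8.50, Q̄_x = 870.0.
ε_xy = (ΔQ_x/ΔP_y)(P̄_y/Q̄_x) = (-258/3)(8.50/870.0).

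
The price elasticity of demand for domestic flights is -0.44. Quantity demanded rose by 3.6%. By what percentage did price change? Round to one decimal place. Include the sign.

-8.2%

%ΔP ≈ %ΔQ / ε = (3.6%)/(-0.44) = -8.18%.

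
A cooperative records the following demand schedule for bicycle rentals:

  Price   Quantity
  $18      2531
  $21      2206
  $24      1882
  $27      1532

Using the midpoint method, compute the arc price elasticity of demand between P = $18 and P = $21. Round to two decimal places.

-0.89

At P = 18, Q = 2531; at P = 21, Q = 2206.
ΔQ = -325, ΔP = 3. Midpoints: P̄ = 19.50, Q̄ = 2368.5.
ε = (ΔQ/ΔP)(P̄/Q̄) = (-325/3)(19.50/2368.5).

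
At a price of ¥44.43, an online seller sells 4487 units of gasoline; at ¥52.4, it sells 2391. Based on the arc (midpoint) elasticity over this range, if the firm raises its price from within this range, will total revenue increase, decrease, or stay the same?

Arc ε = (-2096/7.97)(48.41/3439.0) ≈ -3.702.
|ε| = 3.70 > 1, so demand is elastic. A price rise therefore reduces total revenue.

decrease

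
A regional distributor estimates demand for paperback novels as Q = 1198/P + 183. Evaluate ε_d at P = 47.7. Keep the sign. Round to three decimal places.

At P = 47.7, Q = 208.115.
dQ/dP = −1198/P² = -0.527.
ε = (dQ/dP)(P/Q) = (-0.527)(47.7/208.115).

-0.121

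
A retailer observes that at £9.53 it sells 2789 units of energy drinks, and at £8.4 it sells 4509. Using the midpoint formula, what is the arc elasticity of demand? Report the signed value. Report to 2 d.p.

ΔQ = 4509 − 2789 = 1720; ΔP = 8.4 − 9.53 = -1.13.
Midpoints: P̄ = 8.96, Q̄ = 3649.0.
ε = (ΔQ/ΔP)(P̄/Q̄) = (1720/-1.13)(8.96/3649.0).

-3.74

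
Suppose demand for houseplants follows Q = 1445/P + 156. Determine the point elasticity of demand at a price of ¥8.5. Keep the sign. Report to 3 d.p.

-0.521

At P = 8.5, Q = 326.
dQ/dP = −1445/P² = -20.
ε = (dQ/dP)(P/Q) = (-20)(8.5/326).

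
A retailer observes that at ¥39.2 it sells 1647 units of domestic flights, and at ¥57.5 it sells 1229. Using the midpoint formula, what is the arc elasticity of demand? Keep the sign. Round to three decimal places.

-0.768

ΔQ = 1229 − 1647 = -418; ΔP = 57.5 − 39.2 = 18.3.
Midpoints: P̄ = 48.35, Q̄ = 1438.0.
ε = (ΔQ/ΔP)(P̄/Q̄) = (-418/18.3)(48.35/1438.0).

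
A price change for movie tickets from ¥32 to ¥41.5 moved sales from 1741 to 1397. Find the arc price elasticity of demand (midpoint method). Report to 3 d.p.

ΔQ = 1397 − 1741 = -344; ΔP = 41.5 − 32 = 9.5.
Midpoints: P̄ = 36.75, Q̄ = 1569.0.
ε = (ΔQ/ΔP)(P̄/Q̄) = (-344/9.5)(36.75/1569.0).

-0.848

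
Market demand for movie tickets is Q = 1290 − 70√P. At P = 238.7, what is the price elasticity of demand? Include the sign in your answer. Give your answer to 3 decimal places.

At P = 238.7, Q = 208.506.
dQ/dP = −70/(2√P) = -2.265.
ε = (dQ/dP)(P/Q) = (-2.265)(238.7/208.506).
|ε| > 1, so demand is elastic at this price.

-2.593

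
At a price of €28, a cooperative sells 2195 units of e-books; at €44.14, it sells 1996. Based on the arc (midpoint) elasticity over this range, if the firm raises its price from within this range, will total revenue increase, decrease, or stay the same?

increase

Arc ε = (-199/16.14)(36.07/2095.5) ≈ -0.212.
|ε| = 0.21 < 1, so demand is inelastic. A price rise therefore raises total revenue.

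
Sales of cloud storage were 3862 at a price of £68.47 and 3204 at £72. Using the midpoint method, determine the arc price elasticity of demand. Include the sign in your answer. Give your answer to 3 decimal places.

ΔQ = 3204 − 3862 = -658; ΔP = 72 − 68.47 = 3.53.
Midpoints: P̄ = 70.23, Q̄ = 3533.0.
ε = (ΔQ/ΔP)(P̄/Q̄) = (-658/3.53)(70.23/3533.0).

-3.706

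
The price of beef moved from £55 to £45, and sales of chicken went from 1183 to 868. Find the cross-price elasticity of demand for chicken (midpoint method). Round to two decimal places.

1.54

ΔQ_x = 868 − 1183 = -315; ΔP_y = 45 − 55 = -10.
Midpoints: P̄_y = 50.00, Q̄_x = 1025.5.
ε_xy = (ΔQ_x/ΔP_y)(P̄_y/Q̄_x) = (-315/-10)(50.00/1025.5).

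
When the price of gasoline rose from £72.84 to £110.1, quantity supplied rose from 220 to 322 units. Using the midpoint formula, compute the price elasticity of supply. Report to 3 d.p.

0.924

ΔQ = 322 − 220 = 102; ΔP = 110.1 − 72.84 = 37.26.
Midpoints: P̄ = 91.47, Q̄ = 271.0.
ε_s = (ΔQ/ΔP)(P̄/Q̄) = (102/37.26)(91.47/271.0).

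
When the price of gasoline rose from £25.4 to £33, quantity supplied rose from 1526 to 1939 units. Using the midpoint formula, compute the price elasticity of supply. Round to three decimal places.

ΔQ = 1939 − 1526 = 413; ΔP = 33 − 25.4 = 7.6.
Midpoints: P̄ = 29.20, Q̄ = 1732.5.
ε_s = (ΔQ/ΔP)(P̄/Q̄) = (413/7.6)(29.20/1732.5).

0.916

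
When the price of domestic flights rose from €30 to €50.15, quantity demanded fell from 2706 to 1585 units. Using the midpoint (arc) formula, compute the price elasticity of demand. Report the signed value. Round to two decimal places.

-1.04

ΔQ = 1585 − 2706 = -1121; ΔP = 50.15 − 30 = 20.15.
Midpoints: P̄ = 40.08, Q̄ = 2145.5.
ε = (ΔQ/ΔP)(P̄/Q̄) = (-1121/20.15)(40.08/2145.5).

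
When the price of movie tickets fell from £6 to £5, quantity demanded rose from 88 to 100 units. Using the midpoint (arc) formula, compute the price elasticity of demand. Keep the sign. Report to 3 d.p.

-0.702

ΔQ = 100 − 88 = 12; ΔP = 5 − 6 = -1.
Midpoints: P̄ = 5.50, Q̄ = 94.0.
ε = (ΔQ/ΔP)(P̄/Q̄) = (12/-1)(5.50/94.0).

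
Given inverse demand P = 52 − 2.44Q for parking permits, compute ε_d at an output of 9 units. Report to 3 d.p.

At Q = 9, P = 52 − 2.44(9) = 30.04.
dP/dQ = −2.44, so dQ/dP = 1/(−2.44) = -0.410.
ε = (dQ/dP)(P/Q) = (-0.410)(30.04/9).

-1.368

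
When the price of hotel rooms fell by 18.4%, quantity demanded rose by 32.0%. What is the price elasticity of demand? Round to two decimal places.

ε = %ΔQ / %ΔP = (32.0)/(-18.4) = -1.739.

-1.74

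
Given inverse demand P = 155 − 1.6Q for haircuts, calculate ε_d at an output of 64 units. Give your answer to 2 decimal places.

At Q = 64, P = 155 − 1.6(64) = 52.60.
dP/dQ = −1.6, so dQ/dP = 1/(−1.6) = -0.625.
ε = (dQ/dP)(P/Q) = (-0.625)(52.60/64).

-0.51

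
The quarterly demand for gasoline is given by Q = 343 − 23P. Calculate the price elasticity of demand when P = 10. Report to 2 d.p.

-2.04

At P = 10, Q = 113.
dQ/dP = −23.
ε = (dQ/dP)(P/Q) = (-23)(10/113).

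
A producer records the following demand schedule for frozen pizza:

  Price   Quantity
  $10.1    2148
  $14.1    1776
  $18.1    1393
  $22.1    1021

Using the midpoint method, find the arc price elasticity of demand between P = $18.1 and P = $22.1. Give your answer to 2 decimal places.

-1.55

At P = 18.1, Q = 1393; at P = 22.1, Q = 1021.
ΔQ = -372, ΔP = 4.0. Midpoints: P̄ = 20.10, Q̄ = 1207.0.
ε = (ΔQ/ΔP)(P̄/Q̄) = (-372/4.0)(20.10/1207.0).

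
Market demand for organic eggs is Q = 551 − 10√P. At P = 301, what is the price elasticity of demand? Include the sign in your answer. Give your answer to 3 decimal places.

At P = 301, Q = 377.506.
dQ/dP = −10/(2√P) = -0.288.
ε = (dQ/dP)(P/Q) = (-0.288)(301/377.506).

-0.230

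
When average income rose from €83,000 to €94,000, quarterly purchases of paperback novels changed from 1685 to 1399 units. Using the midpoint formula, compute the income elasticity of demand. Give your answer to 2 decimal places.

ΔQ = -286, ΔI = 11000. Midpoints: Ī = 88,500, Q̄ = 1542.0.
ε_I = (ΔQ/ΔI)(Ī/Q̄) = (-286/11000)(88500/1542.0).
ε_I < 0, so the good is inferior.

-1.49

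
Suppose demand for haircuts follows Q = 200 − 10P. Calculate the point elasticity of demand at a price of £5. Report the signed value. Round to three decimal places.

-0.333

At P = 5, Q = 150.
dQ/dP = −10.
ε = (dQ/dP)(P/Q) = (-10)(5/150).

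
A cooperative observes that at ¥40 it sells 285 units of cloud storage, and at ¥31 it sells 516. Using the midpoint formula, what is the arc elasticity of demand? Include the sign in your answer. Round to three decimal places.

ΔQ = 516 − 285 = 231; ΔP = 31 − 40 = -9.
Midpoints: P̄ = 35.50, Q̄ = 400.5.
ε = (ΔQ/ΔP)(P̄/Q̄) = (231/-9)(35.50/400.5).

-2.275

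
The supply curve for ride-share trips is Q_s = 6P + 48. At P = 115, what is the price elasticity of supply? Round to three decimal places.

At P = 115, Q_s = 738.
dQ_s/dP = 6.
ε_s = (dQ_s/dP)(P/Q_s) = (6)(115/738).

0.935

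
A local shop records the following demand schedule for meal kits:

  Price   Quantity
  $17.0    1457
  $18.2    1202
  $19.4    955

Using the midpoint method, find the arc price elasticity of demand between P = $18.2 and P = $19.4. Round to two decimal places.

-3.59

At P = 18.2, Q = 1202; at P = 19.4, Q = 955.
ΔQ = -247, ΔP = 1.2. Midpoints: P̄ = 18.80, Q̄ = 1078.5.
ε = (ΔQ/ΔP)(P̄/Q̄) = (-247/1.2)(18.80/1078.5).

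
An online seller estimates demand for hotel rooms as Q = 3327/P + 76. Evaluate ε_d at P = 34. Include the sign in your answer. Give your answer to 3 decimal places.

-0.563

At P = 34, Q = 173.853.
dQ/dP = −3327/P² = -2.878.
ε = (dQ/dP)(P/Q) = (-2.878)(34/173.853).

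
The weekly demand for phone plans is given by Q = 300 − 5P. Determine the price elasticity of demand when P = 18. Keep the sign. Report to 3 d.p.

-0.429

At P = 18, Q = 210.
dQ/dP = −5.
ε = (dQ/dP)(P/Q) = (-5)(18/210).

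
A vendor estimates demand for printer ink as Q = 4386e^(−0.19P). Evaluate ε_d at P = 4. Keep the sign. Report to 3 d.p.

At P = 4, Q = 2051.185.
dQ/dP = −0.19·4386e^(−0.19P) = −0.19Q = -389.725.
ε = (dQ/dP)(P/Q) = (-389.725)(4/2051.185).
|ε| < 1, so demand is inelastic at this price.

-0.760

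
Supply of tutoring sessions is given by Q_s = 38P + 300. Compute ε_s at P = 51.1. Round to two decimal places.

At P = 51.1, Q_s = 2241.80.
dQ_s/dP = 38.
ε_s = (dQ_s/dP)(P/Q_s) = (38)(51.1/2241.80).

0.87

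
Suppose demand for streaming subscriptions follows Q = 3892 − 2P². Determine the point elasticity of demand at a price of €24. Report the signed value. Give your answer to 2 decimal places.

At P = 24, Q = 2740.
dQ/dP = −4P = -96.
ε = (dQ/dP)(P/Q) = (-96)(24/2740).
|ε| < 1, so demand is inelastic at this price.

-0.84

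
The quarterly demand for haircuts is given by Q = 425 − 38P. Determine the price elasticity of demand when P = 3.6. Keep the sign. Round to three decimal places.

-0.475

At P = 3.6, Q = 288.200.
dQ/dP = −38.
ε = (dQ/dP)(P/Q) = (-38)(3.6/288.200).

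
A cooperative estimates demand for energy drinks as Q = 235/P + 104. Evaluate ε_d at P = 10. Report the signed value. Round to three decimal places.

-0.184

At P = 10, Q = 127.500.
dQ/dP = −235/P² = -2.350.
ε = (dQ/dP)(P/Q) = (-2.350)(10/127.500).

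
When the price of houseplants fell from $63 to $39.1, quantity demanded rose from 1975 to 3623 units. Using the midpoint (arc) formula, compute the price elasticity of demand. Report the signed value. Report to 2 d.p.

-1.26

ΔQ = 3623 − 1975 = 1648; ΔP = 39.1 − 63 = -23.9.
Midpoints: P̄ = 51.05, Q̄ = 2799.0.
ε = (ΔQ/ΔP)(P̄/Q̄) = (1648/-23.9)(51.05/2799.0).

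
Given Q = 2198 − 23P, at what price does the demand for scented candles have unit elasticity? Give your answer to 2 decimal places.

47.78

For linear demand Q = a − bP, ε = −bP/(a − bP). |ε| = 1 when bP = a − bP, i.e. P = a/(2b).
P = 2198/(2·23) = 2198/46 = 47.7826.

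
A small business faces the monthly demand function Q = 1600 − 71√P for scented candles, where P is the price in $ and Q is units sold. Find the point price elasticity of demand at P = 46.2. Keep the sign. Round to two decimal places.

-0.22

At P = 46.2, Q = 1117.409.
dQ/dP = −71/(2√P) = -5.223.
ε = (dQ/dP)(P/Q) = (-5.223)(46.2/1117.409).
|ε| < 1, so demand is inelastic at this price.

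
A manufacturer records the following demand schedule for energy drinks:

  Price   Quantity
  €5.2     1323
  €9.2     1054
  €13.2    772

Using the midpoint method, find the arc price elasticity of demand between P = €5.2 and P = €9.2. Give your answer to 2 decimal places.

-0.41

At P = 5.2, Q = 1323; at P = 9.2, Q = 1054.
ΔQ = -269, ΔP = 4.0. Midpoints: P̄ = 7.20, Q̄ = 1188.5.
ε = (ΔQ/ΔP)(P̄/Q̄) = (-269/4.0)(7.20/1188.5).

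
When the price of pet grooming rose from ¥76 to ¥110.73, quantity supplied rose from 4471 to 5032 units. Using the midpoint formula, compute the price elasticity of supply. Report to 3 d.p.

0.317

ΔQ = 5032 − 4471 = 561; ΔP = 110.73 − 76 = 34.73.
Midpoints: P̄ = 93.37, Q̄ = 4751.5.
ε_s = (ΔQ/ΔP)(P̄/Q̄) = (561/34.73)(93.37/4751.5).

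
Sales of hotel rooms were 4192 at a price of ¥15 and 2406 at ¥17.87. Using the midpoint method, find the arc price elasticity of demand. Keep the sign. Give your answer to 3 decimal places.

ΔQ = 2406 − 4192 = -1786; ΔP = 17.87 − 15 = 2.87.
Midpoints: P̄ = 16.44, Q̄ = 3299.0.
ε = (ΔQ/ΔP)(P̄/Q̄) = (-1786/2.87)(16.44/3299.0).

-3.100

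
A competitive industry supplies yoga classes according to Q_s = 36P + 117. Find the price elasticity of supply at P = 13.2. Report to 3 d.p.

At P = 13.2, Q_s = 592.20.
dQ_s/dP = 36.
ε_s = (dQ_s/dP)(P/Q_s) = (36)(13.2/592.20).

0.802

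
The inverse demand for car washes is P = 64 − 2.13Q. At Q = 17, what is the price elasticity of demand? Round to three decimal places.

-0.767

At Q = 17, P = 64 − 2.13(17) = 27.79.
dP/dQ = −2.13, so dQ/dP = 1/(−2.13) = -0.469.
ε = (dQ/dP)(P/Q) = (-0.469)(27.79/17).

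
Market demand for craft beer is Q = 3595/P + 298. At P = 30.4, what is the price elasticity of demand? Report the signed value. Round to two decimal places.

At P = 30.4, Q = 416.257.
dQ/dP = −3595/P² = -3.890.
ε = (dQ/dP)(P/Q) = (-3.890)(30.4/416.257).

-0.28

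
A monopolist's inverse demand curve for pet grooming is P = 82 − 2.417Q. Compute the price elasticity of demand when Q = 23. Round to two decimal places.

-0.48

At Q = 23, P = 82 − 2.417(23) = 26.41.
dP/dQ = −2.417, so dQ/dP = 1/(−2.417) = -0.414.
ε = (dQ/dP)(P/Q) = (-0.414)(26.41/23).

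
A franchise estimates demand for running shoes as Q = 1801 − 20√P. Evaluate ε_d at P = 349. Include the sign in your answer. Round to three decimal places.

-0.131

At P = 349, Q = 1427.369.
dQ/dP = −20/(2√P) = -0.535.
ε = (dQ/dP)(P/Q) = (-0.535)(349/1427.369).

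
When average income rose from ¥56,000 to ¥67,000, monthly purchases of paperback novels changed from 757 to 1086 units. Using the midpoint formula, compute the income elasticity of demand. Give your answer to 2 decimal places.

2.00

ΔQ = 329, ΔI = 11000. Midpoints: Ī = 61,500, Q̄ = 921.5.
ε_I = (ΔQ/ΔI)(Ī/Q̄) = (329/11000)(61500/921.5).
ε_I > 0, so the good is normal.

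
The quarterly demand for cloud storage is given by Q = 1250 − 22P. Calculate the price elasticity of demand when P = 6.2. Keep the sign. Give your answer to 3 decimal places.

At P = 6.2, Q = 1113.600.
dQ/dP = −22.
ε = (dQ/dP)(P/Q) = (-22)(6.2/1113.600).

-0.122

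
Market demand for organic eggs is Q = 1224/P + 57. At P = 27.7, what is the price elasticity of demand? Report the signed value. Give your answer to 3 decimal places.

At P = 27.7, Q = 101.188.
dQ/dP = −1224/P² = -1.595.
ε = (dQ/dP)(P/Q) = (-1.595)(27.7/101.188).

-0.437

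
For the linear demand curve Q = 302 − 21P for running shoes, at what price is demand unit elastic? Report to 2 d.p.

For linear demand Q = a − bP, ε = −bP/(a − bP). |ε| = 1 when bP = a − bP, i.e. P = a/(2b).
P = 302/(2·21) = 302/42 = 7.1905.

7.19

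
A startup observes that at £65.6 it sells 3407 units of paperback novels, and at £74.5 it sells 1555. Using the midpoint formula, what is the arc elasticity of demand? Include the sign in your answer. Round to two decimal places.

ΔQ = 1555 − 3407 = -1852; ΔP = 74.5 − 65.6 = 8.9.
Midpoints: P̄ = 70.05, Q̄ = 2481.0.
ε = (ΔQ/ΔP)(P̄/Q̄) = (-1852/8.9)(70.05/2481.0).

-5.88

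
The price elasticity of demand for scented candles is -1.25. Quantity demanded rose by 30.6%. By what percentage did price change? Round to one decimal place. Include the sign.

%ΔP ≈ %ΔQ / ε = (30.6%)/(-1.25) = -24.48%.

-24.5%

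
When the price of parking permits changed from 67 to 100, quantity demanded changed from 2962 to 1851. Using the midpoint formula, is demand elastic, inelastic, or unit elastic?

Arc ε ≈ -1.168.
|ε| = 1.17 > 1.

elastic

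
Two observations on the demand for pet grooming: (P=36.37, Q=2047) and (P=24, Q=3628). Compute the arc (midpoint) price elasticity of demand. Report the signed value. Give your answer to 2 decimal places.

ΔQ = 3628 − 2047 = 1581; ΔP = 24 − 36.37 = -12.37.
Midpoints: P̄ = 30.18, Q̄ = 2837.5.
ε = (ΔQ/ΔP)(P̄/Q̄) = (1581/-12.37)(30.18/2837.5).

-1.36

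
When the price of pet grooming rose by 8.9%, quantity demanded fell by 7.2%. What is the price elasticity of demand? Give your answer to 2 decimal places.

ε = %ΔQ / %ΔP = (-7.2)/(8.9) = -0.809.

-0.81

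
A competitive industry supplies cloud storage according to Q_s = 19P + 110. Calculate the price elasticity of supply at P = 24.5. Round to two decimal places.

0.81

At P = 24.5, Q_s = 575.50.
dQ_s/dP = 19.
ε_s = (dQ_s/dP)(P/Q_s) = (19)(24.5/575.50).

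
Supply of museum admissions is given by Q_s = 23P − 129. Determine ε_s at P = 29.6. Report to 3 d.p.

1.234

At P = 29.6, Q_s = 551.80.
dQ_s/dP = 23.
ε_s = (dQ_s/dP)(P/Q_s) = (23)(29.6/551.80).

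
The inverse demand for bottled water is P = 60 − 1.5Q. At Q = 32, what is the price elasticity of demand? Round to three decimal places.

-0.250

At Q = 32, P = 60 − 1.5(32) = 12.00.
dP/dQ = −1.5, so dQ/dP = 1/(−1.5) = -0.667.
ε = (dQ/dP)(P/Q) = (-0.667)(12.00/32).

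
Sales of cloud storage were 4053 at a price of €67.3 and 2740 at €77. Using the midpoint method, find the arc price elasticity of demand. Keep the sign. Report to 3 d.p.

ΔQ = 2740 − 4053 = -1313; ΔP = 77 − 67.3 = 9.7.
Midpoints: P̄ = 72.15, Q̄ = 3396.5.
ε = (ΔQ/ΔP)(P̄/Q̄) = (-1313/9.7)(72.15/3396.5).

-2.875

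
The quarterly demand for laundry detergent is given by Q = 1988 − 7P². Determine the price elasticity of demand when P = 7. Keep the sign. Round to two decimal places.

At P = 7, Q = 1645.
dQ/dP = −14P = -98.
ε = (dQ/dP)(P/Q) = (-98)(7/1645).
|ε| < 1, so demand is inelastic at this price.

-0.42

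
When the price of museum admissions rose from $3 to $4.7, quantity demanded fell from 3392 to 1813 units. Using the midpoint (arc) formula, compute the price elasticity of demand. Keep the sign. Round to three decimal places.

-1.374

ΔQ = 1813 − 3392 = -1579; ΔP = 4.7 − 3 = 1.7.
Midpoints: P̄ = 3.85, Q̄ = 2602.5.
ε = (ΔQ/ΔP)(P̄/Q̄) = (-1579/1.7)(3.85/2602.5).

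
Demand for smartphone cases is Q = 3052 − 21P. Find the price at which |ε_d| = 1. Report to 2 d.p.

For linear demand Q = a − bP, ε = −bP/(a − bP). |ε| = 1 when bP = a − bP, i.e. P = a/(2b).
P = 3052/(2·21) = 3052/42 = 72.6667.

72.67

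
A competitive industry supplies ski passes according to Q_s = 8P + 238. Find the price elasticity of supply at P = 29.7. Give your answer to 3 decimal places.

At P = 29.7, Q_s = 475.60.
dQ_s/dP = 8.
ε_s = (dQ_s/dP)(P/Q_s) = (8)(29.7/475.60).

0.500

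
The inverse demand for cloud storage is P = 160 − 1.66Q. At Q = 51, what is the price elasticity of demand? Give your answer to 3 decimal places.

At Q = 51, P = 160 − 1.66(51) = 75.34.
dP/dQ = −1.66, so dQ/dP = 1/(−1.66) = -0.602.
ε = (dQ/dP)(P/Q) = (-0.602)(75.34/51).

-0.890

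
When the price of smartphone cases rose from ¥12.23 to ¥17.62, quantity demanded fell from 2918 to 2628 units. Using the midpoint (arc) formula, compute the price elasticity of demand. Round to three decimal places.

ΔQ = 2628 − 2918 = -290; ΔP = 17.62 − 12.23 = 5.39.
Midpoints: P̄ = 14.93, Q̄ = 2773.0.
ε = (ΔQ/ΔP)(P̄/Q̄) = (-290/5.39)(14.93/2773.0).

-0.290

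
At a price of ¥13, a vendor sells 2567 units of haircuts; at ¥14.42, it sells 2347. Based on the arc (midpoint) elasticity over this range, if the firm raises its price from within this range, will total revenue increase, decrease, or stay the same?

increase

Arc ε = (-220/1.42)(13.71/2457.0) ≈ -0.865.
|ε| = 0.86 < 1, so demand is inelastic. A price rise therefore raises total revenue.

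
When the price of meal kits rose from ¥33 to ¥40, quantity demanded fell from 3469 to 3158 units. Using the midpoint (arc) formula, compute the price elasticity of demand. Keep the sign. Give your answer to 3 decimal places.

-0.489

ΔQ = 3158 − 3469 = -311; ΔP = 40 − 33 = 7.
Midpoints: P̄ = 36.50, Q̄ = 3313.5.
ε = (ΔQ/ΔP)(P̄/Q̄) = (-311/7)(36.50/3313.5).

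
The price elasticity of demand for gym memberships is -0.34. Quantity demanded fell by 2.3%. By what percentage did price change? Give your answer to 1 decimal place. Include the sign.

%ΔP ≈ %ΔQ / ε = (-2.3%)/(-0.34) = 6.76%.

6.8%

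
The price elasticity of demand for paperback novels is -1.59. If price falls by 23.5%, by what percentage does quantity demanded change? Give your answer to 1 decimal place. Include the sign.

37.4%

%ΔQ ≈ ε × %ΔP = (-1.59)(-23.5%) = 37.37%.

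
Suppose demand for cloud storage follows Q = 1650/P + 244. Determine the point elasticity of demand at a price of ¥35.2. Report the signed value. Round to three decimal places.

-0.161

At P = 35.2, Q = 290.875.
dQ/dP = −1650/P² = -1.332.
ε = (dQ/dP)(P/Q) = (-1.332)(35.2/290.875).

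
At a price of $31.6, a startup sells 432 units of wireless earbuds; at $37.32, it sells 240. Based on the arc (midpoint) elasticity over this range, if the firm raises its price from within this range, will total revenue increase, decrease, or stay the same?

Arc ε = (-192/5.72)(34.46/336.0) ≈ -3.443.
|ε| = 3.44 > 1, so demand is elastic. A price rise therefore reduces total revenue.

decrease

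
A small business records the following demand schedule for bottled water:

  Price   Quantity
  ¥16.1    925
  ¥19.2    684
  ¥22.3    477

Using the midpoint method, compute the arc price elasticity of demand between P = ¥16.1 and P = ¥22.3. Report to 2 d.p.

At P = 16.1, Q = 925; at P = 22.3, Q = 477.
ΔQ = -448, ΔP = 6.2. Midpoints: P̄ = 19.20, Q̄ = 701.0.
ε = (ΔQ/ΔP)(P̄/Q̄) = (-448/6.2)(19.20/701.0).

-1.98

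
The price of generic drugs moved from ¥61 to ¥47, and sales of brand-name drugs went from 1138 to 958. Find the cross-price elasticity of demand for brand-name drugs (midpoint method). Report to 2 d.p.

ΔQ_x = 958 − 1138 = -180; ΔP_y = 47 − 61 = -14.
Midpoints: P̄_y = 54.00, Q̄_x = 1048.0.
ε_xy = (ΔQ_x/ΔP_y)(P̄_y/Q̄_x) = (-180/-14)(54.00/1048.0).
ε_xy > 0, so the goods are substitutes.

0.66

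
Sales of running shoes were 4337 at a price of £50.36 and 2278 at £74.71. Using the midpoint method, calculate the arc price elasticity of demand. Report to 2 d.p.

-1.60

ΔQ = 2278 − 4337 = -2059; ΔP = 74.71 − 50.36 = 24.35.
Midpoints: P̄ = 62.53, Q̄ = 3307.5.
ε = (ΔQ/ΔP)(P̄/Q̄) = (-2059/24.35)(62.53/3307.5).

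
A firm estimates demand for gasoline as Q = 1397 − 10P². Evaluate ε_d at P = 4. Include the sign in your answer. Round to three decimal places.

-0.259

At P = 4, Q = 1237.
dQ/dP = −20P = -80.
ε = (dQ/dP)(P/Q) = (-80)(4/1237).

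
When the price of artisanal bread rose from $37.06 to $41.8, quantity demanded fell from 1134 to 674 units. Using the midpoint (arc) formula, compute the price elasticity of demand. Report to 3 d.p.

ΔQ = 674 − 1134 = -460; ΔP = 41.8 − 37.06 = 4.74.
Midpoints: P̄ = 39.43, Q̄ = 904.0.
ε = (ΔQ/ΔP)(P̄/Q̄) = (-460/4.74)(39.43/904.0).

-4.233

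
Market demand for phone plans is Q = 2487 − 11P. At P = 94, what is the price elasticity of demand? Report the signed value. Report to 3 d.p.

-0.712

At P = 94, Q = 1453.
dQ/dP = −11.
ε = (dQ/dP)(P/Q) = (-11)(94/1453).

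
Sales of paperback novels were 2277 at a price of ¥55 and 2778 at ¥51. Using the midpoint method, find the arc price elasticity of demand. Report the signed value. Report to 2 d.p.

ΔQ = 2778 − 2277 = 501; ΔP = 51 − 55 = -4.
Midpoints: P̄ = 53.00, Q̄ = 2527.5.
ε = (ΔQ/ΔP)(P̄/Q̄) = (501/-4)(53.00/2527.5).

-2.63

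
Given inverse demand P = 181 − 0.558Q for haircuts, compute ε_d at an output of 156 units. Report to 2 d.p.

-1.08

At Q = 156, P = 181 − 0.558(156) = 93.95.
dP/dQ = −0.558, so dQ/dP = 1/(−0.558) = -1.792.
ε = (dQ/dP)(P/Q) = (-1.792)(93.95/156).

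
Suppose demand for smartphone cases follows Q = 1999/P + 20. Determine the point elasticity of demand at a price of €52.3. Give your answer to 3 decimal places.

At P = 52.3, Q = 58.222.
dQ/dP = −1999/P² = -0.731.
ε = (dQ/dP)(P/Q) = (-0.731)(52.3/58.222).
|ε| < 1, so demand is inelastic at this price.

-0.656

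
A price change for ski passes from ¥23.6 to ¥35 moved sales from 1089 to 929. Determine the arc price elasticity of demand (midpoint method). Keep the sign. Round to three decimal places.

ΔQ = 929 − 1089 = -160; ΔP = 35 − 23.6 = 11.4.
Midpoints: P̄ = 29.30, Q̄ = 1009.0.
ε = (ΔQ/ΔP)(P̄/Q̄) = (-160/11.4)(29.30/1009.0).

-0.408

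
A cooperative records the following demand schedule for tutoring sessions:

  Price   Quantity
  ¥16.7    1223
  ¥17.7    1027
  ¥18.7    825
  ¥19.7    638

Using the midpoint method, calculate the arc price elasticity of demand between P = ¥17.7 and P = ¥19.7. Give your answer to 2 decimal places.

At P = 17.7, Q = 1027; at P = 19.7, Q = 638.
ΔQ = -389, ΔP = 2.0. Midpoints: P̄ = 18.70, Q̄ = 832.5.
ε = (ΔQ/ΔP)(P̄/Q̄) = (-389/2.0)(18.70/832.5).

-4.37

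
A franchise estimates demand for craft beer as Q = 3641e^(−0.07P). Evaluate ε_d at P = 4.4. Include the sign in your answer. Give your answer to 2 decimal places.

At P = 4.4, Q = 2675.827.
dQ/dP = −0.07·3641e^(−0.07P) = −0.07Q = -187.308.
ε = (dQ/dP)(P/Q) = (-187.308)(4.4/2675.827).
|ε| < 1, so demand is inelastic at this price.

-0.31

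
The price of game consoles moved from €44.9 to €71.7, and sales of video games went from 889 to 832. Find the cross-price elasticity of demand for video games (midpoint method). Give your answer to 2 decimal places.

ΔQ_x = 832 − 889 = -57; ΔP_y = 71.7 − 44.9 = 26.8.
Midpoints: P̄_y = 58.30, Q̄_x = 860.5.
ε_xy = (ΔQ_x/ΔP_y)(P̄_y/Q̄_x) = (-57/26.8)(58.30/860.5).

-0.14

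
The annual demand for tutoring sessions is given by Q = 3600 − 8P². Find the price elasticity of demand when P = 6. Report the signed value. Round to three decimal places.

-0.174

At P = 6, Q = 3312.
dQ/dP = −16P = -96.
ε = (dQ/dP)(P/Q) = (-96)(6/3312).
|ε| < 1, so demand is inelastic at this price.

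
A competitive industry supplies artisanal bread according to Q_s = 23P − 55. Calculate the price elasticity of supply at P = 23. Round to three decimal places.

At P = 23, Q_s = 474.
dQ_s/dP = 23.
ε_s = (dQ_s/dP)(P/Q_s) = (23)(23/474).

1.116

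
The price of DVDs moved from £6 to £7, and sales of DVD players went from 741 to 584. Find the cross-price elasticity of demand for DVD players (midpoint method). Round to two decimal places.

ΔQ_x = 584 − 741 = -157; ΔP_y = 7 − 6 = 1.
Midpoints: P̄_y = 6.50, Q̄_x = 662.5.
ε_xy = (ΔQ_x/ΔP_y)(P̄_y/Q̄_x) = (-157/1)(6.50/662.5).
ε_xy < 0, so the goods are complements.

-1.54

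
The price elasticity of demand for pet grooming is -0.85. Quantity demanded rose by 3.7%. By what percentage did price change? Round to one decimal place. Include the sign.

-4.4%

%ΔP ≈ %ΔQ / ε = (3.7%)/(-0.85) = -4.35%.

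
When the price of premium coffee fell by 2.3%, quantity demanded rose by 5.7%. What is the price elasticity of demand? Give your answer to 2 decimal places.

ε = %ΔQ / %ΔP = (5.7)/(-2.3) = -2.478.

-2.48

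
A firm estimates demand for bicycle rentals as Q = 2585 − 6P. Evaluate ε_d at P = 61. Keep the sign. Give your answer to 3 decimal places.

-0.165

At P = 61, Q = 2219.
dQ/dP = −6.
ε = (dQ/dP)(P/Q) = (-6)(61/2219).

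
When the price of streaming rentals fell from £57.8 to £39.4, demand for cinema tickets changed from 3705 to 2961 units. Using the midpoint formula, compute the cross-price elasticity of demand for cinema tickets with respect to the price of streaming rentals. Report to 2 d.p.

ΔQ_x = 2961 − 3705 = -744; ΔP_y = 39.4 − 57.8 = -18.4.
Midpoints: P̄_y = 48.60, Q̄_x = 3333.0.
ε_xy = (ΔQ_x/ΔP_y)(P̄_y/Q̄_x) = (-744/-18.4)(48.60/3333.0).

0.59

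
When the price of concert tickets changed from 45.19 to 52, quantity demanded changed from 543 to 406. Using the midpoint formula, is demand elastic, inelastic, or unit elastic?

Arc ε ≈ -2.060.
|ε| = 2.06 > 1.

elastic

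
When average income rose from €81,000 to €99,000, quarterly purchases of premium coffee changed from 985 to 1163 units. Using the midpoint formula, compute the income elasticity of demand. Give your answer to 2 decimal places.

ΔQ = 178, ΔI = 18000. Midpoints: Ī = 90,000, Q̄ = 1074.0.
ε_I = (ΔQ/ΔI)(Ī/Q̄) = (178/18000)(90000/1074.0).
ε_I > 0, so the good is normal.

0.83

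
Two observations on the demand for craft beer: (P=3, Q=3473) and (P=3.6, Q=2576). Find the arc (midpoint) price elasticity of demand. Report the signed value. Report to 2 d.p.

-1.63

ΔQ = 2576 − 3473 = -897; ΔP = 3.6 − 3 = 0.6.
Midpoints: P̄ = 3.30, Q̄ = 3024.5.
ε = (ΔQ/ΔP)(P̄/Q̄) = (-897/0.6)(3.30/3024.5).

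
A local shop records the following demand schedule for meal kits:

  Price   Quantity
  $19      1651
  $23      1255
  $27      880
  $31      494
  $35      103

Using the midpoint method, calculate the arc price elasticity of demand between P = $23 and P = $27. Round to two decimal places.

At P = 23, Q = 1255; at P = 27, Q = 880.
ΔQ = -375, ΔP = 4. Midpoints: P̄ = 25.00, Q̄ = 1067.5.
ε = (ΔQ/ΔP)(P̄/Q̄) = (-375/4)(25.00/1067.5).

-2.20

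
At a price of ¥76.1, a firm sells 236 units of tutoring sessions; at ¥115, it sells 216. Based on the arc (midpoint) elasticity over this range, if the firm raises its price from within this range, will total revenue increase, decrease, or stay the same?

Arc ε = (-20/38.9)(95.55/226.0) ≈ -0.217.
|ε| = 0.22 < 1, so demand is inelastic. A price rise therefore raises total revenue.

increase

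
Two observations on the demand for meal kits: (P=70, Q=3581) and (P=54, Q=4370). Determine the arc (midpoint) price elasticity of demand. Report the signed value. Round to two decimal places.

ΔQ = 4370 − 3581 = 789; ΔP = 54 − 70 = -16.
Midpoints: P̄ = 62.00, Q̄ = 3975.5.
ε = (ΔQ/ΔP)(P̄/Q̄) = (789/-16)(62.00/3975.5).

-0.77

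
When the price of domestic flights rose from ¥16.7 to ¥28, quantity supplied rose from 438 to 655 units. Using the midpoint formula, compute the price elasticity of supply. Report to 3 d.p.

0.785

ΔQ = 655 − 438 = 217; ΔP = 28 − 16.7 = 11.3.
Midpoints: P̄ = 22.35, Q̄ = 546.5.
ε_s = (ΔQ/ΔP)(P̄/Q̄) = (217/11.3)(22.35/546.5).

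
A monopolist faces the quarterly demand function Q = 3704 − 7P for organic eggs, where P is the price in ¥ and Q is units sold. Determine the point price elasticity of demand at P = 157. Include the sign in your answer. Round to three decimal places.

At P = 157, Q = 2605.
dQ/dP = −7.
ε = (dQ/dP)(P/Q) = (-7)(157/2605).

-0.422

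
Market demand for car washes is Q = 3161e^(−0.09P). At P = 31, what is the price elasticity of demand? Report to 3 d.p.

At P = 31, Q = 194.152.
dQ/dP = −0.09·3161e^(−0.09P) = −0.09Q = -17.474.
ε = (dQ/dP)(P/Q) = (-17.474)(31/194.152).
|ε| > 1, so demand is elastic at this price.

-2.790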